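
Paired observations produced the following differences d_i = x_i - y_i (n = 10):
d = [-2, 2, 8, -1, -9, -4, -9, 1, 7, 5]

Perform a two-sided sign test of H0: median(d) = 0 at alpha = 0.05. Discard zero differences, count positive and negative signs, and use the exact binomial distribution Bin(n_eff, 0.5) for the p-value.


Step 1: Discard zero differences. Original n = 10; n_eff = number of nonzero differences = 10.
Nonzero differences (with sign): -2, +2, +8, -1, -9, -4, -9, +1, +7, +5
Step 2: Count signs: positive = 5, negative = 5.
Step 3: Under H0: P(positive) = 0.5, so the number of positives S ~ Bin(10, 0.5).
Step 4: Two-sided exact p-value = sum of Bin(10,0.5) probabilities at or below the observed probability = 1.000000.
Step 5: alpha = 0.05. fail to reject H0.

n_eff = 10, pos = 5, neg = 5, p = 1.000000, fail to reject H0.


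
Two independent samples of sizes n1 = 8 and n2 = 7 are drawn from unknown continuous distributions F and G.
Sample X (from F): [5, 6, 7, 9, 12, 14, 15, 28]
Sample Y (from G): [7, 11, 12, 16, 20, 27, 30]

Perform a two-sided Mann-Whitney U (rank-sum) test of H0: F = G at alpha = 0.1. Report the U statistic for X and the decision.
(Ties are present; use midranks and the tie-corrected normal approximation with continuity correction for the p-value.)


Step 1: Combine and sort all 15 observations; assign midranks.
sorted (value, group): (5,X), (6,X), (7,X), (7,Y), (9,X), (11,Y), (12,X), (12,Y), (14,X), (15,X), (16,Y), (20,Y), (27,Y), (28,X), (30,Y)
ranks: 5->1, 6->2, 7->3.5, 7->3.5, 9->5, 11->6, 12->7.5, 12->7.5, 14->9, 15->10, 16->11, 20->12, 27->13, 28->14, 30->15
Step 2: Rank sum for X: R1 = 1 + 2 + 3.5 + 5 + 7.5 + 9 + 10 + 14 = 52.
Step 3: U_X = R1 - n1(n1+1)/2 = 52 - 8*9/2 = 52 - 36 = 16.
       U_Y = n1*n2 - U_X = 56 - 16 = 40.
Step 4: Ties are present, so use the tie-corrected normal approximation (with continuity correction) for the p-value.
Step 5: p-value = 0.182450; compare to alpha = 0.1. fail to reject H0.

U_X = 16, p = 0.182450, fail to reject H0 at alpha = 0.1.


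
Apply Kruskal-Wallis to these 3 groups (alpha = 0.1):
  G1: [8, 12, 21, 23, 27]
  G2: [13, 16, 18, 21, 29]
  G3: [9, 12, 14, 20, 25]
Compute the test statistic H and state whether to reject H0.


Step 1: Combine all N = 15 observations and assign midranks.
sorted (value, group, rank): (8,G1,1), (9,G3,2), (12,G1,3.5), (12,G3,3.5), (13,G2,5), (14,G3,6), (16,G2,7), (18,G2,8), (20,G3,9), (21,G1,10.5), (21,G2,10.5), (23,G1,12), (25,G3,13), (27,G1,14), (29,G2,15)
Step 2: Sum ranks within each group.
R_1 = 41 (n_1 = 5)
R_2 = 45.5 (n_2 = 5)
R_3 = 33.5 (n_3 = 5)
Step 3: H = 12/(N(N+1)) * sum(R_i^2/n_i) - 3(N+1)
     = 12/(15*16) * (41^2/5 + 45.5^2/5 + 33.5^2/5) - 3*16
     = 0.050000 * 974.7 - 48
     = 0.735000.
Step 4: Ties present; correction factor C = 1 - 12/(15^3 - 15) = 0.996429. Corrected H = 0.735000 / 0.996429 = 0.737634.
Step 5: Under H0, H ~ chi^2(2); p-value = 0.691552.
Step 6: alpha = 0.1. fail to reject H0.

H = 0.7376, df = 2, p = 0.691552, fail to reject H0.


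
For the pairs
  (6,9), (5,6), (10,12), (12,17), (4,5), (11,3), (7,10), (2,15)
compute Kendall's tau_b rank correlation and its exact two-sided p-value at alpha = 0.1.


Step 1: Enumerate the 28 unordered pairs (i,j) with i<j and classify each by sign(x_j-x_i) * sign(y_j-y_i).
  (1,2):dx=-1,dy=-3->C; (1,3):dx=+4,dy=+3->C; (1,4):dx=+6,dy=+8->C; (1,5):dx=-2,dy=-4->C
  (1,6):dx=+5,dy=-6->D; (1,7):dx=+1,dy=+1->C; (1,8):dx=-4,dy=+6->D; (2,3):dx=+5,dy=+6->C
  (2,4):dx=+7,dy=+11->C; (2,5):dx=-1,dy=-1->C; (2,6):dx=+6,dy=-3->D; (2,7):dx=+2,dy=+4->C
  (2,8):dx=-3,dy=+9->D; (3,4):dx=+2,dy=+5->C; (3,5):dx=-6,dy=-7->C; (3,6):dx=+1,dy=-9->D
  (3,7):dx=-3,dy=-2->C; (3,8):dx=-8,dy=+3->D; (4,5):dx=-8,dy=-12->C; (4,6):dx=-1,dy=-14->C
  (4,7):dx=-5,dy=-7->C; (4,8):dx=-10,dy=-2->C; (5,6):dx=+7,dy=-2->D; (5,7):dx=+3,dy=+5->C
  (5,8):dx=-2,dy=+10->D; (6,7):dx=-4,dy=+7->D; (6,8):dx=-9,dy=+12->D; (7,8):dx=-5,dy=+5->D
Step 2: C = 17, D = 11, total pairs = 28.
Step 3: tau = (C - D)/(n(n-1)/2) = (17 - 11)/28 = 0.214286.
Step 4: Exact two-sided p-value (enumerate n! = 40320 permutations of y under H0): p = 0.548413.
Step 5: alpha = 0.1. fail to reject H0.

tau_b = 0.2143 (C=17, D=11), p = 0.548413, fail to reject H0.


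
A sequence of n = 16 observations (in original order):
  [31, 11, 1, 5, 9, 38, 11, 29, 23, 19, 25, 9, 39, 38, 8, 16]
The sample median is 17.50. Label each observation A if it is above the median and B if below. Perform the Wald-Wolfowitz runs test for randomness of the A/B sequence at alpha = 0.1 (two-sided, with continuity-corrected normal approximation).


Step 1: Compute median = 17.50; label A = above, B = below.
Labels in order: ABBBBABAAAABAABB  (n_A = 8, n_B = 8)
Step 2: Count runs R = 8.
Step 3: Under H0 (random ordering), E[R] = 2*n_A*n_B/(n_A+n_B) + 1 = 2*8*8/16 + 1 = 9.0000.
        Var[R] = 2*n_A*n_B*(2*n_A*n_B - n_A - n_B) / ((n_A+n_B)^2 * (n_A+n_B-1)) = 14336/3840 = 3.7333.
        SD[R] = 1.9322.
Step 4: Continuity-corrected z = (R + 0.5 - E[R]) / SD[R] = (8 + 0.5 - 9.0000) / 1.9322 = -0.2588.
Step 5: Two-sided p-value via normal approximation = 2*(1 - Phi(|z|)) = 0.795809.
Step 6: alpha = 0.1. fail to reject H0.

R = 8, z = -0.2588, p = 0.795809, fail to reject H0.


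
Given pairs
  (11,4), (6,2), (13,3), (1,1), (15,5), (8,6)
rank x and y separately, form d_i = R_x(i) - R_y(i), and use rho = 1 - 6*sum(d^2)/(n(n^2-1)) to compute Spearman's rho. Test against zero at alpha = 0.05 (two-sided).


Step 1: Rank x and y separately (midranks; no ties here).
rank(x): 11->4, 6->2, 13->5, 1->1, 15->6, 8->3
rank(y): 4->4, 2->2, 3->3, 1->1, 5->5, 6->6
Step 2: d_i = R_x(i) - R_y(i); compute d_i^2.
  (4-4)^2=0, (2-2)^2=0, (5-3)^2=4, (1-1)^2=0, (6-5)^2=1, (3-6)^2=9
sum(d^2) = 14.
Step 3: rho = 1 - 6*14 / (6*(6^2 - 1)) = 1 - 84/210 = 0.600000.
Step 4: Under H0, t = rho * sqrt((n-2)/(1-rho^2)) = 1.5000 ~ t(4).
Step 5: Two-sided p-value from the t-distribution with 4 df = 0.208000.
Step 6: alpha = 0.05. fail to reject H0.

rho = 0.6000, p = 0.208000, fail to reject H0 at alpha = 0.05.


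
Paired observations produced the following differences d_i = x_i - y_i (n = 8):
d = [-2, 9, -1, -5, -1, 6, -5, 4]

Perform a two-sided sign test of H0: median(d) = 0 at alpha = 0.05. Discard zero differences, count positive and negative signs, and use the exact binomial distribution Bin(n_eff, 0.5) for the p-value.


Step 1: Discard zero differences. Original n = 8; n_eff = number of nonzero differences = 8.
Nonzero differences (with sign): -2, +9, -1, -5, -1, +6, -5, +4
Step 2: Count signs: positive = 3, negative = 5.
Step 3: Under H0: P(positive) = 0.5, so the number of positives S ~ Bin(8, 0.5).
Step 4: Two-sided exact p-value = sum of Bin(8,0.5) probabilities at or below the observed probability = 0.726562.
Step 5: alpha = 0.05. fail to reject H0.

n_eff = 8, pos = 3, neg = 5, p = 0.726562, fail to reject H0.


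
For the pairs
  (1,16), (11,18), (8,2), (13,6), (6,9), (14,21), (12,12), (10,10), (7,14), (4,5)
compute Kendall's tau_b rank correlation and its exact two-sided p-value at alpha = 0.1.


Step 1: Enumerate the 45 unordered pairs (i,j) with i<j and classify each by sign(x_j-x_i) * sign(y_j-y_i).
  (1,2):dx=+10,dy=+2->C; (1,3):dx=+7,dy=-14->D; (1,4):dx=+12,dy=-10->D; (1,5):dx=+5,dy=-7->D
  (1,6):dx=+13,dy=+5->C; (1,7):dx=+11,dy=-4->D; (1,8):dx=+9,dy=-6->D; (1,9):dx=+6,dy=-2->D
  (1,10):dx=+3,dy=-11->D; (2,3):dx=-3,dy=-16->C; (2,4):dx=+2,dy=-12->D; (2,5):dx=-5,dy=-9->C
  (2,6):dx=+3,dy=+3->C; (2,7):dx=+1,dy=-6->D; (2,8):dx=-1,dy=-8->C; (2,9):dx=-4,dy=-4->C
  (2,10):dx=-7,dy=-13->C; (3,4):dx=+5,dy=+4->C; (3,5):dx=-2,dy=+7->D; (3,6):dx=+6,dy=+19->C
  (3,7):dx=+4,dy=+10->C; (3,8):dx=+2,dy=+8->C; (3,9):dx=-1,dy=+12->D; (3,10):dx=-4,dy=+3->D
  (4,5):dx=-7,dy=+3->D; (4,6):dx=+1,dy=+15->C; (4,7):dx=-1,dy=+6->D; (4,8):dx=-3,dy=+4->D
  (4,9):dx=-6,dy=+8->D; (4,10):dx=-9,dy=-1->C; (5,6):dx=+8,dy=+12->C; (5,7):dx=+6,dy=+3->C
  (5,8):dx=+4,dy=+1->C; (5,9):dx=+1,dy=+5->C; (5,10):dx=-2,dy=-4->C; (6,7):dx=-2,dy=-9->C
  (6,8):dx=-4,dy=-11->C; (6,9):dx=-7,dy=-7->C; (6,10):dx=-10,dy=-16->C; (7,8):dx=-2,dy=-2->C
  (7,9):dx=-5,dy=+2->D; (7,10):dx=-8,dy=-7->C; (8,9):dx=-3,dy=+4->D; (8,10):dx=-6,dy=-5->C
  (9,10):dx=-3,dy=-9->C
Step 2: C = 27, D = 18, total pairs = 45.
Step 3: tau = (C - D)/(n(n-1)/2) = (27 - 18)/45 = 0.200000.
Step 4: Exact two-sided p-value (enumerate n! = 3628800 permutations of y under H0): p = 0.484313.
Step 5: alpha = 0.1. fail to reject H0.

tau_b = 0.2000 (C=27, D=18), p = 0.484313, fail to reject H0.


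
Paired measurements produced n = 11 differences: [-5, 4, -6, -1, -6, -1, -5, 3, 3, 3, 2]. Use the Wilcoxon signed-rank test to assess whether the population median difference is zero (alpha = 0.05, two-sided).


Step 1: Drop any zero differences (none here) and take |d_i|.
|d| = [5, 4, 6, 1, 6, 1, 5, 3, 3, 3, 2]
Step 2: Midrank |d_i| (ties get averaged ranks).
ranks: |5|->8.5, |4|->7, |6|->10.5, |1|->1.5, |6|->10.5, |1|->1.5, |5|->8.5, |3|->5, |3|->5, |3|->5, |2|->3
Step 3: Attach original signs; sum ranks with positive sign and with negative sign.
W+ = 7 + 5 + 5 + 5 + 3 = 25
W- = 8.5 + 10.5 + 1.5 + 10.5 + 1.5 + 8.5 = 41
(Check: W+ + W- = 66 should equal n(n+1)/2 = 66.)
Step 4: Test statistic W = min(W+, W-) = 25.
Step 5: Ties in |d|, so use the tie-corrected normal approximation.
        E[W] = n(n+1)/4 = 11*12/4 = 33.
        Tie groups: |d|=1 (t=2), |d|=3 (t=3), |d|=5 (t=2), |d|=6 (t=2); sum(t^3 - t) = 42.
        Var[W] = n(n+1)(2n+1)/24 - sum(t^3-t)/48 = 3036/24 - 42/48 = 125.625.
        z = (W - E[W]) / sqrt(Var[W]) = (25 - 33) / 11.2083 = -0.7138.
        Two-sided p = 2*Phi(z) = 0.475376.
Step 6: alpha = 0.05. fail to reject H0.

W+ = 25, W- = 41, W = min = 25, p = 0.475376, fail to reject H0.


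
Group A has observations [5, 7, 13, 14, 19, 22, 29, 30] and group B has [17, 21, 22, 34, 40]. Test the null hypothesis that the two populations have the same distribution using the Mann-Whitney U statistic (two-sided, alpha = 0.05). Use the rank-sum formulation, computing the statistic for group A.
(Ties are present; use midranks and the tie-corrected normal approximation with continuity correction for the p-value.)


Step 1: Combine and sort all 13 observations; assign midranks.
sorted (value, group): (5,X), (7,X), (13,X), (14,X), (17,Y), (19,X), (21,Y), (22,X), (22,Y), (29,X), (30,X), (34,Y), (40,Y)
ranks: 5->1, 7->2, 13->3, 14->4, 17->5, 19->6, 21->7, 22->8.5, 22->8.5, 29->10, 30->11, 34->12, 40->13
Step 2: Rank sum for X: R1 = 1 + 2 + 3 + 4 + 6 + 8.5 + 10 + 11 = 45.5.
Step 3: U_X = R1 - n1(n1+1)/2 = 45.5 - 8*9/2 = 45.5 - 36 = 9.5.
       U_Y = n1*n2 - U_X = 40 - 9.5 = 30.5.
Step 4: Ties are present, so use the tie-corrected normal approximation (with continuity correction) for the p-value.
Step 5: p-value = 0.142685; compare to alpha = 0.05. fail to reject H0.

U_X = 9.5, p = 0.142685, fail to reject H0 at alpha = 0.05.


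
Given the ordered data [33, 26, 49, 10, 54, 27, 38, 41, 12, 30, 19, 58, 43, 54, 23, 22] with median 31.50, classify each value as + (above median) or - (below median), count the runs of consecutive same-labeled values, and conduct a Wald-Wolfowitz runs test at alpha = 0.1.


Step 1: Compute median = 31.50; label A = above, B = below.
Labels in order: ABABABAABBBAAABB  (n_A = 8, n_B = 8)
Step 2: Count runs R = 10.
Step 3: Under H0 (random ordering), E[R] = 2*n_A*n_B/(n_A+n_B) + 1 = 2*8*8/16 + 1 = 9.0000.
        Var[R] = 2*n_A*n_B*(2*n_A*n_B - n_A - n_B) / ((n_A+n_B)^2 * (n_A+n_B-1)) = 14336/3840 = 3.7333.
        SD[R] = 1.9322.
Step 4: Continuity-corrected z = (R - 0.5 - E[R]) / SD[R] = (10 - 0.5 - 9.0000) / 1.9322 = 0.2588.
Step 5: Two-sided p-value via normal approximation = 2*(1 - Phi(|z|)) = 0.795809.
Step 6: alpha = 0.1. fail to reject H0.

R = 10, z = 0.2588, p = 0.795809, fail to reject H0.


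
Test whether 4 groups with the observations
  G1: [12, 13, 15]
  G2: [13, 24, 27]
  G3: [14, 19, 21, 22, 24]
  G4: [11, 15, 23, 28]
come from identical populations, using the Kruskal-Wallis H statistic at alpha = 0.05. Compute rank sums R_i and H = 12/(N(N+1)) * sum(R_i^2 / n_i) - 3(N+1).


Step 1: Combine all N = 15 observations and assign midranks.
sorted (value, group, rank): (11,G4,1), (12,G1,2), (13,G1,3.5), (13,G2,3.5), (14,G3,5), (15,G1,6.5), (15,G4,6.5), (19,G3,8), (21,G3,9), (22,G3,10), (23,G4,11), (24,G2,12.5), (24,G3,12.5), (27,G2,14), (28,G4,15)
Step 2: Sum ranks within each group.
R_1 = 12 (n_1 = 3)
R_2 = 30 (n_2 = 3)
R_3 = 44.5 (n_3 = 5)
R_4 = 33.5 (n_4 = 4)
Step 3: H = 12/(N(N+1)) * sum(R_i^2/n_i) - 3(N+1)
     = 12/(15*16) * (12^2/3 + 30^2/3 + 44.5^2/5 + 33.5^2/4) - 3*16
     = 0.050000 * 1024.61 - 48
     = 3.230625.
Step 4: Ties present; correction factor C = 1 - 18/(15^3 - 15) = 0.994643. Corrected H = 3.230625 / 0.994643 = 3.248025.
Step 5: Under H0, H ~ chi^2(3); p-value = 0.354942.
Step 6: alpha = 0.05. fail to reject H0.

H = 3.2480, df = 3, p = 0.354942, fail to reject H0.


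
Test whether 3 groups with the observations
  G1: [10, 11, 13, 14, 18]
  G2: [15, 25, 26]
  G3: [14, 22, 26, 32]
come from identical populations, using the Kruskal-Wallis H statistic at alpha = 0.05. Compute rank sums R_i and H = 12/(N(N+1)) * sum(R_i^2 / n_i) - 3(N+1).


Step 1: Combine all N = 12 observations and assign midranks.
sorted (value, group, rank): (10,G1,1), (11,G1,2), (13,G1,3), (14,G1,4.5), (14,G3,4.5), (15,G2,6), (18,G1,7), (22,G3,8), (25,G2,9), (26,G2,10.5), (26,G3,10.5), (32,G3,12)
Step 2: Sum ranks within each group.
R_1 = 17.5 (n_1 = 5)
R_2 = 25.5 (n_2 = 3)
R_3 = 35 (n_3 = 4)
Step 3: H = 12/(N(N+1)) * sum(R_i^2/n_i) - 3(N+1)
     = 12/(12*13) * (17.5^2/5 + 25.5^2/3 + 35^2/4) - 3*13
     = 0.076923 * 584.25 - 39
     = 5.942308.
Step 4: Ties present; correction factor C = 1 - 12/(12^3 - 12) = 0.993007. Corrected H = 5.942308 / 0.993007 = 5.984155.
Step 5: Under H0, H ~ chi^2(2); p-value = 0.050183.
Step 6: alpha = 0.05. fail to reject H0.

H = 5.9842, df = 2, p = 0.050183, fail to reject H0.


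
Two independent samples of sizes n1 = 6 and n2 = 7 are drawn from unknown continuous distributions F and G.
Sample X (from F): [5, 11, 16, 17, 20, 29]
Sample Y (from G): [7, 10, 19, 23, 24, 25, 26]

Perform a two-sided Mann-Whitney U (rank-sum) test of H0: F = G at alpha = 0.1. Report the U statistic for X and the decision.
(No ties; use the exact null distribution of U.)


Step 1: Combine and sort all 13 observations; assign midranks.
sorted (value, group): (5,X), (7,Y), (10,Y), (11,X), (16,X), (17,X), (19,Y), (20,X), (23,Y), (24,Y), (25,Y), (26,Y), (29,X)
ranks: 5->1, 7->2, 10->3, 11->4, 16->5, 17->6, 19->7, 20->8, 23->9, 24->10, 25->11, 26->12, 29->13
Step 2: Rank sum for X: R1 = 1 + 4 + 5 + 6 + 8 + 13 = 37.
Step 3: U_X = R1 - n1(n1+1)/2 = 37 - 6*7/2 = 37 - 21 = 16.
       U_Y = n1*n2 - U_X = 42 - 16 = 26.
Step 4: No ties, so the exact null distribution of U (based on enumerating the C(13,6) = 1716 equally likely rank assignments) gives the two-sided p-value.
Step 5: p-value = 0.533800; compare to alpha = 0.1. fail to reject H0.

U_X = 16, p = 0.533800, fail to reject H0 at alpha = 0.1.


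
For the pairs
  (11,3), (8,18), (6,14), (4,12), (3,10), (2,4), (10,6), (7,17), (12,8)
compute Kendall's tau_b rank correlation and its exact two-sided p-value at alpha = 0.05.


Step 1: Enumerate the 36 unordered pairs (i,j) with i<j and classify each by sign(x_j-x_i) * sign(y_j-y_i).
  (1,2):dx=-3,dy=+15->D; (1,3):dx=-5,dy=+11->D; (1,4):dx=-7,dy=+9->D; (1,5):dx=-8,dy=+7->D
  (1,6):dx=-9,dy=+1->D; (1,7):dx=-1,dy=+3->D; (1,8):dx=-4,dy=+14->D; (1,9):dx=+1,dy=+5->C
  (2,3):dx=-2,dy=-4->C; (2,4):dx=-4,dy=-6->C; (2,5):dx=-5,dy=-8->C; (2,6):dx=-6,dy=-14->C
  (2,7):dx=+2,dy=-12->D; (2,8):dx=-1,dy=-1->C; (2,9):dx=+4,dy=-10->D; (3,4):dx=-2,dy=-2->C
  (3,5):dx=-3,dy=-4->C; (3,6):dx=-4,dy=-10->C; (3,7):dx=+4,dy=-8->D; (3,8):dx=+1,dy=+3->C
  (3,9):dx=+6,dy=-6->D; (4,5):dx=-1,dy=-2->C; (4,6):dx=-2,dy=-8->C; (4,7):dx=+6,dy=-6->D
  (4,8):dx=+3,dy=+5->C; (4,9):dx=+8,dy=-4->D; (5,6):dx=-1,dy=-6->C; (5,7):dx=+7,dy=-4->D
  (5,8):dx=+4,dy=+7->C; (5,9):dx=+9,dy=-2->D; (6,7):dx=+8,dy=+2->C; (6,8):dx=+5,dy=+13->C
  (6,9):dx=+10,dy=+4->C; (7,8):dx=-3,dy=+11->D; (7,9):dx=+2,dy=+2->C; (8,9):dx=+5,dy=-9->D
Step 2: C = 19, D = 17, total pairs = 36.
Step 3: tau = (C - D)/(n(n-1)/2) = (19 - 17)/36 = 0.055556.
Step 4: Exact two-sided p-value (enumerate n! = 362880 permutations of y under H0): p = 0.919455.
Step 5: alpha = 0.05. fail to reject H0.

tau_b = 0.0556 (C=19, D=17), p = 0.919455, fail to reject H0.


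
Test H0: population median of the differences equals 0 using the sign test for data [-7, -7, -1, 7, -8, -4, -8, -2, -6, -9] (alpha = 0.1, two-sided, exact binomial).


Step 1: Discard zero differences. Original n = 10; n_eff = number of nonzero differences = 10.
Nonzero differences (with sign): -7, -7, -1, +7, -8, -4, -8, -2, -6, -9
Step 2: Count signs: positive = 1, negative = 9.
Step 3: Under H0: P(positive) = 0.5, so the number of positives S ~ Bin(10, 0.5).
Step 4: Two-sided exact p-value = sum of Bin(10,0.5) probabilities at or below the observed probability = 0.021484.
Step 5: alpha = 0.1. reject H0.

n_eff = 10, pos = 1, neg = 9, p = 0.021484, reject H0.


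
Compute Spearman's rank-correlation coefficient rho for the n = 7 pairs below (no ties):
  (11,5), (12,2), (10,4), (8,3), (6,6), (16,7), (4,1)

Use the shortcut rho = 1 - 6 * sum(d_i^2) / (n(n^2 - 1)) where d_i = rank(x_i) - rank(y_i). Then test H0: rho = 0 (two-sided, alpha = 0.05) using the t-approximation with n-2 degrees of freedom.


Step 1: Rank x and y separately (midranks; no ties here).
rank(x): 11->5, 12->6, 10->4, 8->3, 6->2, 16->7, 4->1
rank(y): 5->5, 2->2, 4->4, 3->3, 6->6, 7->7, 1->1
Step 2: d_i = R_x(i) - R_y(i); compute d_i^2.
  (5-5)^2=0, (6-2)^2=16, (4-4)^2=0, (3-3)^2=0, (2-6)^2=16, (7-7)^2=0, (1-1)^2=0
sum(d^2) = 32.
Step 3: rho = 1 - 6*32 / (7*(7^2 - 1)) = 1 - 192/336 = 0.428571.
Step 4: Under H0, t = rho * sqrt((n-2)/(1-rho^2)) = 1.0607 ~ t(5).
Step 5: Two-sided p-value from the t-distribution with 5 df = 0.337368.
Step 6: alpha = 0.05. fail to reject H0.

rho = 0.4286, p = 0.337368, fail to reject H0 at alpha = 0.05.


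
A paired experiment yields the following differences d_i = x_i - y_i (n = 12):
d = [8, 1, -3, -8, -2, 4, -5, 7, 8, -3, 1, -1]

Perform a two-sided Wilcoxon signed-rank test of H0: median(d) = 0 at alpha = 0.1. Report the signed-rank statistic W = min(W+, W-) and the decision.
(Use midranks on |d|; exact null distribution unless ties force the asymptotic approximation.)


Step 1: Drop any zero differences (none here) and take |d_i|.
|d| = [8, 1, 3, 8, 2, 4, 5, 7, 8, 3, 1, 1]
Step 2: Midrank |d_i| (ties get averaged ranks).
ranks: |8|->11, |1|->2, |3|->5.5, |8|->11, |2|->4, |4|->7, |5|->8, |7|->9, |8|->11, |3|->5.5, |1|->2, |1|->2
Step 3: Attach original signs; sum ranks with positive sign and with negative sign.
W+ = 11 + 2 + 7 + 9 + 11 + 2 = 42
W- = 5.5 + 11 + 4 + 8 + 5.5 + 2 = 36
(Check: W+ + W- = 78 should equal n(n+1)/2 = 78.)
Step 4: Test statistic W = min(W+, W-) = 36.
Step 5: Ties in |d|, so use the tie-corrected normal approximation.
        E[W] = n(n+1)/4 = 12*13/4 = 39.
        Tie groups: |d|=1 (t=3), |d|=3 (t=2), |d|=8 (t=3); sum(t^3 - t) = 54.
        Var[W] = n(n+1)(2n+1)/24 - sum(t^3-t)/48 = 3900/24 - 54/48 = 161.375.
        z = (W - E[W]) / sqrt(Var[W]) = (36 - 39) / 12.7033 = -0.2362.
        Two-sided p = 2*Phi(z) = 0.813310.
Step 6: alpha = 0.1. fail to reject H0.

W+ = 42, W- = 36, W = min = 36, p = 0.813310, fail to reject H0.


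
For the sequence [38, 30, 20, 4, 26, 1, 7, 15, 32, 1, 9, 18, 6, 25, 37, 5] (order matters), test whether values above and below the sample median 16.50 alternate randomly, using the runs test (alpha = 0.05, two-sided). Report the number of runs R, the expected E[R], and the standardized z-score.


Step 1: Compute median = 16.50; label A = above, B = below.
Labels in order: AAABABBBABBABAAB  (n_A = 8, n_B = 8)
Step 2: Count runs R = 10.
Step 3: Under H0 (random ordering), E[R] = 2*n_A*n_B/(n_A+n_B) + 1 = 2*8*8/16 + 1 = 9.0000.
        Var[R] = 2*n_A*n_B*(2*n_A*n_B - n_A - n_B) / ((n_A+n_B)^2 * (n_A+n_B-1)) = 14336/3840 = 3.7333.
        SD[R] = 1.9322.
Step 4: Continuity-corrected z = (R - 0.5 - E[R]) / SD[R] = (10 - 0.5 - 9.0000) / 1.9322 = 0.2588.
Step 5: Two-sided p-value via normal approximation = 2*(1 - Phi(|z|)) = 0.795809.
Step 6: alpha = 0.05. fail to reject H0.

R = 10, z = 0.2588, p = 0.795809, fail to reject H0.


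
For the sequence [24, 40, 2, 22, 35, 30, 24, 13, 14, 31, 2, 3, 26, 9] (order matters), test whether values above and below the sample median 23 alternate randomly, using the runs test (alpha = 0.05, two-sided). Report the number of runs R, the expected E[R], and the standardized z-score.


Step 1: Compute median = 23; label A = above, B = below.
Labels in order: AABBAAABBABBAB  (n_A = 7, n_B = 7)
Step 2: Count runs R = 8.
Step 3: Under H0 (random ordering), E[R] = 2*n_A*n_B/(n_A+n_B) + 1 = 2*7*7/14 + 1 = 8.0000.
        Var[R] = 2*n_A*n_B*(2*n_A*n_B - n_A - n_B) / ((n_A+n_B)^2 * (n_A+n_B-1)) = 8232/2548 = 3.2308.
        SD[R] = 1.7974.
Step 4: R = E[R], so z = 0 with no continuity correction.
Step 5: Two-sided p-value via normal approximation = 2*(1 - Phi(|z|)) = 1.000000.
Step 6: alpha = 0.05. fail to reject H0.

R = 8, z = 0.0000, p = 1.000000, fail to reject H0.


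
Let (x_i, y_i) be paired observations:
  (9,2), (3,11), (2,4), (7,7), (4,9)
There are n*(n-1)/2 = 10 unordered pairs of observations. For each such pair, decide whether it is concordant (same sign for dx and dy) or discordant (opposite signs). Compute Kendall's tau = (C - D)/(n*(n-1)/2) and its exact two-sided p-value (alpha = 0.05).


Step 1: Enumerate the 10 unordered pairs (i,j) with i<j and classify each by sign(x_j-x_i) * sign(y_j-y_i).
  (1,2):dx=-6,dy=+9->D; (1,3):dx=-7,dy=+2->D; (1,4):dx=-2,dy=+5->D; (1,5):dx=-5,dy=+7->D
  (2,3):dx=-1,dy=-7->C; (2,4):dx=+4,dy=-4->D; (2,5):dx=+1,dy=-2->D; (3,4):dx=+5,dy=+3->C
  (3,5):dx=+2,dy=+5->C; (4,5):dx=-3,dy=+2->D
Step 2: C = 3, D = 7, total pairs = 10.
Step 3: tau = (C - D)/(n(n-1)/2) = (3 - 7)/10 = -0.400000.
Step 4: Exact two-sided p-value (enumerate n! = 120 permutations of y under H0): p = 0.483333.
Step 5: alpha = 0.05. fail to reject H0.

tau_b = -0.4000 (C=3, D=7), p = 0.483333, fail to reject H0.


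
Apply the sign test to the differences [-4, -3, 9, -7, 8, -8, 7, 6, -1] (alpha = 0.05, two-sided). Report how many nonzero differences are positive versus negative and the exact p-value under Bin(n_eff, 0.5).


Step 1: Discard zero differences. Original n = 9; n_eff = number of nonzero differences = 9.
Nonzero differences (with sign): -4, -3, +9, -7, +8, -8, +7, +6, -1
Step 2: Count signs: positive = 4, negative = 5.
Step 3: Under H0: P(positive) = 0.5, so the number of positives S ~ Bin(9, 0.5).
Step 4: Two-sided exact p-value = sum of Bin(9,0.5) probabilities at or below the observed probability = 1.000000.
Step 5: alpha = 0.05. fail to reject H0.

n_eff = 9, pos = 4, neg = 5, p = 1.000000, fail to reject H0.


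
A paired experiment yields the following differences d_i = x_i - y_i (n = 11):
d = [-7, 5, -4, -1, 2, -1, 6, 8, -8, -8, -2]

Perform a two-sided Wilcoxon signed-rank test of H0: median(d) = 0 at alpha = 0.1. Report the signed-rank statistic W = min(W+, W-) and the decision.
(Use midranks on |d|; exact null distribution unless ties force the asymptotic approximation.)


Step 1: Drop any zero differences (none here) and take |d_i|.
|d| = [7, 5, 4, 1, 2, 1, 6, 8, 8, 8, 2]
Step 2: Midrank |d_i| (ties get averaged ranks).
ranks: |7|->8, |5|->6, |4|->5, |1|->1.5, |2|->3.5, |1|->1.5, |6|->7, |8|->10, |8|->10, |8|->10, |2|->3.5
Step 3: Attach original signs; sum ranks with positive sign and with negative sign.
W+ = 6 + 3.5 + 7 + 10 = 26.5
W- = 8 + 5 + 1.5 + 1.5 + 10 + 10 + 3.5 = 39.5
(Check: W+ + W- = 66 should equal n(n+1)/2 = 66.)
Step 4: Test statistic W = min(W+, W-) = 26.5.
Step 5: Ties in |d|, so use the tie-corrected normal approximation.
        E[W] = n(n+1)/4 = 11*12/4 = 33.
        Tie groups: |d|=1 (t=2), |d|=2 (t=2), |d|=8 (t=3); sum(t^3 - t) = 36.
        Var[W] = n(n+1)(2n+1)/24 - sum(t^3-t)/48 = 3036/24 - 36/48 = 125.75.
        z = (W - E[W]) / sqrt(Var[W]) = (26.5 - 33) / 11.2138 = -0.5796.
        Two-sided p = 2*Phi(z) = 0.562157.
Step 6: alpha = 0.1. fail to reject H0.

W+ = 26.5, W- = 39.5, W = min = 26.5, p = 0.562157, fail to reject H0.


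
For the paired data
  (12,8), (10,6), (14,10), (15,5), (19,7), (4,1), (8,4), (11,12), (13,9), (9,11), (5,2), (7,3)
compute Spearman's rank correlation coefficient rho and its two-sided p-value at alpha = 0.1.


Step 1: Rank x and y separately (midranks; no ties here).
rank(x): 12->8, 10->6, 14->10, 15->11, 19->12, 4->1, 8->4, 11->7, 13->9, 9->5, 5->2, 7->3
rank(y): 8->8, 6->6, 10->10, 5->5, 7->7, 1->1, 4->4, 12->12, 9->9, 11->11, 2->2, 3->3
Step 2: d_i = R_x(i) - R_y(i); compute d_i^2.
  (8-8)^2=0, (6-6)^2=0, (10-10)^2=0, (11-5)^2=36, (12-7)^2=25, (1-1)^2=0, (4-4)^2=0, (7-12)^2=25, (9-9)^2=0, (5-11)^2=36, (2-2)^2=0, (3-3)^2=0
sum(d^2) = 122.
Step 3: rho = 1 - 6*122 / (12*(12^2 - 1)) = 1 - 732/1716 = 0.573427.
Step 4: Under H0, t = rho * sqrt((n-2)/(1-rho^2)) = 2.2134 ~ t(10).
Step 5: Two-sided p-value from the t-distribution with 10 df = 0.051266.
Step 6: alpha = 0.1. reject H0.

rho = 0.5734, p = 0.051266, reject H0 at alpha = 0.1.


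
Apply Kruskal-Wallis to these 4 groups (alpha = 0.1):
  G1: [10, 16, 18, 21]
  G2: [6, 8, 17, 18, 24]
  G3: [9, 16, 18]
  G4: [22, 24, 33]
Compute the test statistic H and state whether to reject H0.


Step 1: Combine all N = 15 observations and assign midranks.
sorted (value, group, rank): (6,G2,1), (8,G2,2), (9,G3,3), (10,G1,4), (16,G1,5.5), (16,G3,5.5), (17,G2,7), (18,G1,9), (18,G2,9), (18,G3,9), (21,G1,11), (22,G4,12), (24,G2,13.5), (24,G4,13.5), (33,G4,15)
Step 2: Sum ranks within each group.
R_1 = 29.5 (n_1 = 4)
R_2 = 32.5 (n_2 = 5)
R_3 = 17.5 (n_3 = 3)
R_4 = 40.5 (n_4 = 3)
Step 3: H = 12/(N(N+1)) * sum(R_i^2/n_i) - 3(N+1)
     = 12/(15*16) * (29.5^2/4 + 32.5^2/5 + 17.5^2/3 + 40.5^2/3) - 3*16
     = 0.050000 * 1077.65 - 48
     = 5.882292.
Step 4: Ties present; correction factor C = 1 - 36/(15^3 - 15) = 0.989286. Corrected H = 5.882292 / 0.989286 = 5.945999.
Step 5: Under H0, H ~ chi^2(3); p-value = 0.114267.
Step 6: alpha = 0.1. fail to reject H0.

H = 5.9460, df = 3, p = 0.114267, fail to reject H0.


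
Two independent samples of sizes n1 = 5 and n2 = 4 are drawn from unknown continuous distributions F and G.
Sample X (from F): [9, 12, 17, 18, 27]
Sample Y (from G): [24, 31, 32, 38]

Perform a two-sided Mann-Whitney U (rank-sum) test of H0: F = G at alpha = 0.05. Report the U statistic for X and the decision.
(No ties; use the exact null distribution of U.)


Step 1: Combine and sort all 9 observations; assign midranks.
sorted (value, group): (9,X), (12,X), (17,X), (18,X), (24,Y), (27,X), (31,Y), (32,Y), (38,Y)
ranks: 9->1, 12->2, 17->3, 18->4, 24->5, 27->6, 31->7, 32->8, 38->9
Step 2: Rank sum for X: R1 = 1 + 2 + 3 + 4 + 6 = 16.
Step 3: U_X = R1 - n1(n1+1)/2 = 16 - 5*6/2 = 16 - 15 = 1.
       U_Y = n1*n2 - U_X = 20 - 1 = 19.
Step 4: No ties, so the exact null distribution of U (based on enumerating the C(9,5) = 126 equally likely rank assignments) gives the two-sided p-value.
Step 5: p-value = 0.031746; compare to alpha = 0.05. reject H0.

U_X = 1, p = 0.031746, reject H0 at alpha = 0.05.


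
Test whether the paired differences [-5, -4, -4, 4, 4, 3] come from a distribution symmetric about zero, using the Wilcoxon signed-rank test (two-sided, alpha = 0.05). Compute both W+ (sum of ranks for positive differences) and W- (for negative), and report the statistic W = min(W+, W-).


Step 1: Drop any zero differences (none here) and take |d_i|.
|d| = [5, 4, 4, 4, 4, 3]
Step 2: Midrank |d_i| (ties get averaged ranks).
ranks: |5|->6, |4|->3.5, |4|->3.5, |4|->3.5, |4|->3.5, |3|->1
Step 3: Attach original signs; sum ranks with positive sign and with negative sign.
W+ = 3.5 + 3.5 + 1 = 8
W- = 6 + 3.5 + 3.5 = 13
(Check: W+ + W- = 21 should equal n(n+1)/2 = 21.)
Step 4: Test statistic W = min(W+, W-) = 8.
Step 5: Ties in |d|, so use the tie-corrected normal approximation.
        E[W] = n(n+1)/4 = 6*7/4 = 10.5.
        Tie groups: |d|=4 (t=4); sum(t^3 - t) = 60.
        Var[W] = n(n+1)(2n+1)/24 - sum(t^3-t)/48 = 546/24 - 60/48 = 21.5.
        z = (W - E[W]) / sqrt(Var[W]) = (8 - 10.5) / 4.6368 = -0.5392.
        Two-sided p = 2*Phi(z) = 0.589774.
Step 6: alpha = 0.05. fail to reject H0.

W+ = 8, W- = 13, W = min = 8, p = 0.589774, fail to reject H0.


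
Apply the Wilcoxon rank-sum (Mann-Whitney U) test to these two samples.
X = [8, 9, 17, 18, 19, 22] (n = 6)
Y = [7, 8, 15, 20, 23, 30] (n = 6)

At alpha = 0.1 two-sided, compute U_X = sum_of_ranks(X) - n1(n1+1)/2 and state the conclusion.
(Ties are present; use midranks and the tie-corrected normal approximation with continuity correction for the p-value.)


Step 1: Combine and sort all 12 observations; assign midranks.
sorted (value, group): (7,Y), (8,X), (8,Y), (9,X), (15,Y), (17,X), (18,X), (19,X), (20,Y), (22,X), (23,Y), (30,Y)
ranks: 7->1, 8->2.5, 8->2.5, 9->4, 15->5, 17->6, 18->7, 19->8, 20->9, 22->10, 23->11, 30->12
Step 2: Rank sum for X: R1 = 2.5 + 4 + 6 + 7 + 8 + 10 = 37.5.
Step 3: U_X = R1 - n1(n1+1)/2 = 37.5 - 6*7/2 = 37.5 - 21 = 16.5.
       U_Y = n1*n2 - U_X = 36 - 16.5 = 19.5.
Step 4: Ties are present, so use the tie-corrected normal approximation (with continuity correction) for the p-value.
Step 5: p-value = 0.872559; compare to alpha = 0.1. fail to reject H0.

U_X = 16.5, p = 0.872559, fail to reject H0 at alpha = 0.1.


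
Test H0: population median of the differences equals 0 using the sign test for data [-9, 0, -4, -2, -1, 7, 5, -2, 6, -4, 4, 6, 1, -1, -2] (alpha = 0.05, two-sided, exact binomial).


Step 1: Discard zero differences. Original n = 15; n_eff = number of nonzero differences = 14.
Nonzero differences (with sign): -9, -4, -2, -1, +7, +5, -2, +6, -4, +4, +6, +1, -1, -2
Step 2: Count signs: positive = 6, negative = 8.
Step 3: Under H0: P(positive) = 0.5, so the number of positives S ~ Bin(14, 0.5).
Step 4: Two-sided exact p-value = sum of Bin(14,0.5) probabilities at or below the observed probability = 0.790527.
Step 5: alpha = 0.05. fail to reject H0.

n_eff = 14, pos = 6, neg = 8, p = 0.790527, fail to reject H0.


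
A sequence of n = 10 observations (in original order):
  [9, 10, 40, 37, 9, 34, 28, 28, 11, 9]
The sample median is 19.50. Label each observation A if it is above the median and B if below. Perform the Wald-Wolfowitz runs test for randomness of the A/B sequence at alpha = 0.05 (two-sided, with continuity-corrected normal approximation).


Step 1: Compute median = 19.50; label A = above, B = below.
Labels in order: BBAABAAABB  (n_A = 5, n_B = 5)
Step 2: Count runs R = 5.
Step 3: Under H0 (random ordering), E[R] = 2*n_A*n_B/(n_A+n_B) + 1 = 2*5*5/10 + 1 = 6.0000.
        Var[R] = 2*n_A*n_B*(2*n_A*n_B - n_A - n_B) / ((n_A+n_B)^2 * (n_A+n_B-1)) = 2000/900 = 2.2222.
        SD[R] = 1.4907.
Step 4: Continuity-corrected z = (R + 0.5 - E[R]) / SD[R] = (5 + 0.5 - 6.0000) / 1.4907 = -0.3354.
Step 5: Two-sided p-value via normal approximation = 2*(1 - Phi(|z|)) = 0.737316.
Step 6: alpha = 0.05. fail to reject H0.

R = 5, z = -0.3354, p = 0.737316, fail to reject H0.


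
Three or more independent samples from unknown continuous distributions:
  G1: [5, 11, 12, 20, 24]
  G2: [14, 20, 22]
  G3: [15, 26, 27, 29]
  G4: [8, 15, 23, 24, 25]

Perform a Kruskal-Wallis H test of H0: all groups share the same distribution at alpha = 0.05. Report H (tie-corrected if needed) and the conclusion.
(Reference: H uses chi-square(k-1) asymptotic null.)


Step 1: Combine all N = 17 observations and assign midranks.
sorted (value, group, rank): (5,G1,1), (8,G4,2), (11,G1,3), (12,G1,4), (14,G2,5), (15,G3,6.5), (15,G4,6.5), (20,G1,8.5), (20,G2,8.5), (22,G2,10), (23,G4,11), (24,G1,12.5), (24,G4,12.5), (25,G4,14), (26,G3,15), (27,G3,16), (29,G3,17)
Step 2: Sum ranks within each group.
R_1 = 29 (n_1 = 5)
R_2 = 23.5 (n_2 = 3)
R_3 = 54.5 (n_3 = 4)
R_4 = 46 (n_4 = 5)
Step 3: H = 12/(N(N+1)) * sum(R_i^2/n_i) - 3(N+1)
     = 12/(17*18) * (29^2/5 + 23.5^2/3 + 54.5^2/4 + 46^2/5) - 3*18
     = 0.039216 * 1518.05 - 54
     = 5.531209.
Step 4: Ties present; correction factor C = 1 - 18/(17^3 - 17) = 0.996324. Corrected H = 5.531209 / 0.996324 = 5.551620.
Step 5: Under H0, H ~ chi^2(3); p-value = 0.135584.
Step 6: alpha = 0.05. fail to reject H0.

H = 5.5516, df = 3, p = 0.135584, fail to reject H0.


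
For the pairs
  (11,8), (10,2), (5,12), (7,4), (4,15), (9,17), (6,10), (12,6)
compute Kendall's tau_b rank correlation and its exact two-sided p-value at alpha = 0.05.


Step 1: Enumerate the 28 unordered pairs (i,j) with i<j and classify each by sign(x_j-x_i) * sign(y_j-y_i).
  (1,2):dx=-1,dy=-6->C; (1,3):dx=-6,dy=+4->D; (1,4):dx=-4,dy=-4->C; (1,5):dx=-7,dy=+7->D
  (1,6):dx=-2,dy=+9->D; (1,7):dx=-5,dy=+2->D; (1,8):dx=+1,dy=-2->D; (2,3):dx=-5,dy=+10->D
  (2,4):dx=-3,dy=+2->D; (2,5):dx=-6,dy=+13->D; (2,6):dx=-1,dy=+15->D; (2,7):dx=-4,dy=+8->D
  (2,8):dx=+2,dy=+4->C; (3,4):dx=+2,dy=-8->D; (3,5):dx=-1,dy=+3->D; (3,6):dx=+4,dy=+5->C
  (3,7):dx=+1,dy=-2->D; (3,8):dx=+7,dy=-6->D; (4,5):dx=-3,dy=+11->D; (4,6):dx=+2,dy=+13->C
  (4,7):dx=-1,dy=+6->D; (4,8):dx=+5,dy=+2->C; (5,6):dx=+5,dy=+2->C; (5,7):dx=+2,dy=-5->D
  (5,8):dx=+8,dy=-9->D; (6,7):dx=-3,dy=-7->C; (6,8):dx=+3,dy=-11->D; (7,8):dx=+6,dy=-4->D
Step 2: C = 8, D = 20, total pairs = 28.
Step 3: tau = (C - D)/(n(n-1)/2) = (8 - 20)/28 = -0.428571.
Step 4: Exact two-sided p-value (enumerate n! = 40320 permutations of y under H0): p = 0.178869.
Step 5: alpha = 0.05. fail to reject H0.

tau_b = -0.4286 (C=8, D=20), p = 0.178869, fail to reject H0.


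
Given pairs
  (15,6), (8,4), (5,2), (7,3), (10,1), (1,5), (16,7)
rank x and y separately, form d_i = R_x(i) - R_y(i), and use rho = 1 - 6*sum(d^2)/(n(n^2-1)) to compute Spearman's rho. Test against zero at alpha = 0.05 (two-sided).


Step 1: Rank x and y separately (midranks; no ties here).
rank(x): 15->6, 8->4, 5->2, 7->3, 10->5, 1->1, 16->7
rank(y): 6->6, 4->4, 2->2, 3->3, 1->1, 5->5, 7->7
Step 2: d_i = R_x(i) - R_y(i); compute d_i^2.
  (6-6)^2=0, (4-4)^2=0, (2-2)^2=0, (3-3)^2=0, (5-1)^2=16, (1-5)^2=16, (7-7)^2=0
sum(d^2) = 32.
Step 3: rho = 1 - 6*32 / (7*(7^2 - 1)) = 1 - 192/336 = 0.428571.
Step 4: Under H0, t = rho * sqrt((n-2)/(1-rho^2)) = 1.0607 ~ t(5).
Step 5: Two-sided p-value from the t-distribution with 5 df = 0.337368.
Step 6: alpha = 0.05. fail to reject H0.

rho = 0.4286, p = 0.337368, fail to reject H0 at alpha = 0.05.


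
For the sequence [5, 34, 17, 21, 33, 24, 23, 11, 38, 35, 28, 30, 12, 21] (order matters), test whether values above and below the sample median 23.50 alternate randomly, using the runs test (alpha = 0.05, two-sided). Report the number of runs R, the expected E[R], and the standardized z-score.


Step 1: Compute median = 23.50; label A = above, B = below.
Labels in order: BABBAABBAAAABB  (n_A = 7, n_B = 7)
Step 2: Count runs R = 7.
Step 3: Under H0 (random ordering), E[R] = 2*n_A*n_B/(n_A+n_B) + 1 = 2*7*7/14 + 1 = 8.0000.
        Var[R] = 2*n_A*n_B*(2*n_A*n_B - n_A - n_B) / ((n_A+n_B)^2 * (n_A+n_B-1)) = 8232/2548 = 3.2308.
        SD[R] = 1.7974.
Step 4: Continuity-corrected z = (R + 0.5 - E[R]) / SD[R] = (7 + 0.5 - 8.0000) / 1.7974 = -0.2782.
Step 5: Two-sided p-value via normal approximation = 2*(1 - Phi(|z|)) = 0.780879.
Step 6: alpha = 0.05. fail to reject H0.

R = 7, z = -0.2782, p = 0.780879, fail to reject H0.


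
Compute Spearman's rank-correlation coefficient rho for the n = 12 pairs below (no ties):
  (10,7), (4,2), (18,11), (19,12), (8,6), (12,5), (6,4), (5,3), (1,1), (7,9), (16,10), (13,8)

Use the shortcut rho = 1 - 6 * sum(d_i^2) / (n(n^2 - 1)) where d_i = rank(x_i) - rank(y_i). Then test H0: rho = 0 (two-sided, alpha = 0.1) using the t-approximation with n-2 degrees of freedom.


Step 1: Rank x and y separately (midranks; no ties here).
rank(x): 10->7, 4->2, 18->11, 19->12, 8->6, 12->8, 6->4, 5->3, 1->1, 7->5, 16->10, 13->9
rank(y): 7->7, 2->2, 11->11, 12->12, 6->6, 5->5, 4->4, 3->3, 1->1, 9->9, 10->10, 8->8
Step 2: d_i = R_x(i) - R_y(i); compute d_i^2.
  (7-7)^2=0, (2-2)^2=0, (11-11)^2=0, (12-12)^2=0, (6-6)^2=0, (8-5)^2=9, (4-4)^2=0, (3-3)^2=0, (1-1)^2=0, (5-9)^2=16, (10-10)^2=0, (9-8)^2=1
sum(d^2) = 26.
Step 3: rho = 1 - 6*26 / (12*(12^2 - 1)) = 1 - 156/1716 = 0.909091.
Step 4: Under H0, t = rho * sqrt((n-2)/(1-rho^2)) = 6.9007 ~ t(10).
Step 5: Two-sided p-value from the t-distribution with 10 df = 0.000042.
Step 6: alpha = 0.1. reject H0.

rho = 0.9091, p = 0.000042, reject H0 at alpha = 0.1.


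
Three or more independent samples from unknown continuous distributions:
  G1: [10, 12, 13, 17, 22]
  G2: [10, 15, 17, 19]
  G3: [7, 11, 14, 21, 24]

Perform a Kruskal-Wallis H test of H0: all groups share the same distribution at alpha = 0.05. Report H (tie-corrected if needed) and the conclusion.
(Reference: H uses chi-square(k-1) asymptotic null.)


Step 1: Combine all N = 14 observations and assign midranks.
sorted (value, group, rank): (7,G3,1), (10,G1,2.5), (10,G2,2.5), (11,G3,4), (12,G1,5), (13,G1,6), (14,G3,7), (15,G2,8), (17,G1,9.5), (17,G2,9.5), (19,G2,11), (21,G3,12), (22,G1,13), (24,G3,14)
Step 2: Sum ranks within each group.
R_1 = 36 (n_1 = 5)
R_2 = 31 (n_2 = 4)
R_3 = 38 (n_3 = 5)
Step 3: H = 12/(N(N+1)) * sum(R_i^2/n_i) - 3(N+1)
     = 12/(14*15) * (36^2/5 + 31^2/4 + 38^2/5) - 3*15
     = 0.057143 * 788.25 - 45
     = 0.042857.
Step 4: Ties present; correction factor C = 1 - 12/(14^3 - 14) = 0.995604. Corrected H = 0.042857 / 0.995604 = 0.043046.
Step 5: Under H0, H ~ chi^2(2); p-value = 0.978707.
Step 6: alpha = 0.05. fail to reject H0.

H = 0.0430, df = 2, p = 0.978707, fail to reject H0.


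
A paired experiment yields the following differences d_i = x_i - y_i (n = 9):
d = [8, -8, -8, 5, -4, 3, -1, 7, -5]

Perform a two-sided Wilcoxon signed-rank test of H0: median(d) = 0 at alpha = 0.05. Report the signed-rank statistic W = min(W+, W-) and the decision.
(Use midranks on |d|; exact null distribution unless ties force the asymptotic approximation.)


Step 1: Drop any zero differences (none here) and take |d_i|.
|d| = [8, 8, 8, 5, 4, 3, 1, 7, 5]
Step 2: Midrank |d_i| (ties get averaged ranks).
ranks: |8|->8, |8|->8, |8|->8, |5|->4.5, |4|->3, |3|->2, |1|->1, |7|->6, |5|->4.5
Step 3: Attach original signs; sum ranks with positive sign and with negative sign.
W+ = 8 + 4.5 + 2 + 6 = 20.5
W- = 8 + 8 + 3 + 1 + 4.5 = 24.5
(Check: W+ + W- = 45 should equal n(n+1)/2 = 45.)
Step 4: Test statistic W = min(W+, W-) = 20.5.
Step 5: Ties in |d|, so use the tie-corrected normal approximation.
        E[W] = n(n+1)/4 = 9*10/4 = 22.5.
        Tie groups: |d|=5 (t=2), |d|=8 (t=3); sum(t^3 - t) = 30.
        Var[W] = n(n+1)(2n+1)/24 - sum(t^3-t)/48 = 1710/24 - 30/48 = 70.625.
        z = (W - E[W]) / sqrt(Var[W]) = (20.5 - 22.5) / 8.4039 = -0.2380.
        Two-sided p = 2*Phi(z) = 0.811892.
Step 6: alpha = 0.05. fail to reject H0.

W+ = 20.5, W- = 24.5, W = min = 20.5, p = 0.811892, fail to reject H0.


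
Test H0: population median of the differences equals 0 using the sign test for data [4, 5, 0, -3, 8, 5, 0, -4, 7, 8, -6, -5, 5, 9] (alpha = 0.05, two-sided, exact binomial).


Step 1: Discard zero differences. Original n = 14; n_eff = number of nonzero differences = 12.
Nonzero differences (with sign): +4, +5, -3, +8, +5, -4, +7, +8, -6, -5, +5, +9
Step 2: Count signs: positive = 8, negative = 4.
Step 3: Under H0: P(positive) = 0.5, so the number of positives S ~ Bin(12, 0.5).
Step 4: Two-sided exact p-value = sum of Bin(12,0.5) probabilities at or below the observed probability = 0.387695.
Step 5: alpha = 0.05. fail to reject H0.

n_eff = 12, pos = 8, neg = 4, p = 0.387695, fail to reject H0.


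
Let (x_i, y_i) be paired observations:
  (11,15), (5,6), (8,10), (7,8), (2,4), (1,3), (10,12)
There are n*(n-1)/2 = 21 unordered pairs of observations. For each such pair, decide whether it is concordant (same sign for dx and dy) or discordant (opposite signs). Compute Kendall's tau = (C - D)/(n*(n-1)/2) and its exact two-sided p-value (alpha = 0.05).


Step 1: Enumerate the 21 unordered pairs (i,j) with i<j and classify each by sign(x_j-x_i) * sign(y_j-y_i).
  (1,2):dx=-6,dy=-9->C; (1,3):dx=-3,dy=-5->C; (1,4):dx=-4,dy=-7->C; (1,5):dx=-9,dy=-11->C
  (1,6):dx=-10,dy=-12->C; (1,7):dx=-1,dy=-3->C; (2,3):dx=+3,dy=+4->C; (2,4):dx=+2,dy=+2->C
  (2,5):dx=-3,dy=-2->C; (2,6):dx=-4,dy=-3->C; (2,7):dx=+5,dy=+6->C; (3,4):dx=-1,dy=-2->C
  (3,5):dx=-6,dy=-6->C; (3,6):dx=-7,dy=-7->C; (3,7):dx=+2,dy=+2->C; (4,5):dx=-5,dy=-4->C
  (4,6):dx=-6,dy=-5->C; (4,7):dx=+3,dy=+4->C; (5,6):dx=-1,dy=-1->C; (5,7):dx=+8,dy=+8->C
  (6,7):dx=+9,dy=+9->C
Step 2: C = 21, D = 0, total pairs = 21.
Step 3: tau = (C - D)/(n(n-1)/2) = (21 - 0)/21 = 1.000000.
Step 4: Exact two-sided p-value (enumerate n! = 5040 permutations of y under H0): p = 0.000397.
Step 5: alpha = 0.05. reject H0.

tau_b = 1.0000 (C=21, D=0), p = 0.000397, reject H0.
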